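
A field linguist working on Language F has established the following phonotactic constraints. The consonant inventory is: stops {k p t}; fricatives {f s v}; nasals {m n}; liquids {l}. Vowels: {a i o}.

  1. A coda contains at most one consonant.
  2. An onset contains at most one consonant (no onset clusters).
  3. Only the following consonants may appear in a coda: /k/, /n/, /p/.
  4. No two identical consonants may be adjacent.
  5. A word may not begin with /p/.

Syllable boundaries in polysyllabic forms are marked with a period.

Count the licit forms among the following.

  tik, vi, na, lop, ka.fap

5

tik — σ1 onset /t/, coda /k/ ok → licit
vi — σ1 onset /v/, coda /∅/ ok → licit
na — σ1 onset /n/, coda /∅/ ok → licit
lop — σ1 onset /l/, coda /p/ ok → licit
ka.fap — σ1 onset /k/, coda /∅/ ok; σ2 onset /f/, coda /p/ ok → licit
Licit: tik, vi, na, lop, ka.fap → 5.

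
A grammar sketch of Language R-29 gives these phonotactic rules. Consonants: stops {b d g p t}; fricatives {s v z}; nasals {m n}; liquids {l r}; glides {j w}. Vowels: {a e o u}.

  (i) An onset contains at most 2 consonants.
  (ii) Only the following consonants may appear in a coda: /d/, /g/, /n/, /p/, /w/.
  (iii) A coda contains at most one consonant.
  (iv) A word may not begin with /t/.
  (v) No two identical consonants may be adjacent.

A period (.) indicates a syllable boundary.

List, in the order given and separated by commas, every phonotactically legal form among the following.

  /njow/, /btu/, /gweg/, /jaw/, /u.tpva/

/njow/, /btu/, /gweg/, /jaw/

/njow/ — σ1 onset /nj/ (2C), coda /w/ ok → phonotactically legal
/btu/ — σ1 onset /bt/ (2C), coda /∅/ ok → phonotactically legal
/gweg/ — σ1 onset /gw/ (2C), coda /g/ ok → phonotactically legal
/jaw/ — σ1 onset /j/, coda /w/ ok → phonotactically legal
/u.tpva/ — violates constraint (i): syllable 2 onset /tpv/ has 3 consonants (> 2) → phonotactically illegal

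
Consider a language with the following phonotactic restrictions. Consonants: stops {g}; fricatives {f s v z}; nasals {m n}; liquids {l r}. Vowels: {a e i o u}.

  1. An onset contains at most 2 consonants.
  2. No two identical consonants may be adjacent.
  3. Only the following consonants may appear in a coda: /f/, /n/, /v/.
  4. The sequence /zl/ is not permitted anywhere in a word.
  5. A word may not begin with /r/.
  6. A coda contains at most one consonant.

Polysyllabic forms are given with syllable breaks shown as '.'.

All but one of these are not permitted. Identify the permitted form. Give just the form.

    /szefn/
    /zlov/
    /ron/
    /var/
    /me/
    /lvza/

/szefn/ — violates constraint 6: syllable 1 coda /fn/ has 2 consonants (> 1) → not permitted
/zlov/ — violates constraint 4: contains banned sequence /zl/ → not permitted
/ron/ — violates constraint 5: word begins with /r/ → not permitted
/var/ — violates constraint 3: syllable 1 coda contains /r/, which is not a licensed coda consonant → not permitted
/me/ — σ1 onset /m/, coda /∅/ ok → permitted
/lvza/ — violates constraint 1: syllable 1 onset /lvz/ has 3 consonants (> 2) → not permitted

/me/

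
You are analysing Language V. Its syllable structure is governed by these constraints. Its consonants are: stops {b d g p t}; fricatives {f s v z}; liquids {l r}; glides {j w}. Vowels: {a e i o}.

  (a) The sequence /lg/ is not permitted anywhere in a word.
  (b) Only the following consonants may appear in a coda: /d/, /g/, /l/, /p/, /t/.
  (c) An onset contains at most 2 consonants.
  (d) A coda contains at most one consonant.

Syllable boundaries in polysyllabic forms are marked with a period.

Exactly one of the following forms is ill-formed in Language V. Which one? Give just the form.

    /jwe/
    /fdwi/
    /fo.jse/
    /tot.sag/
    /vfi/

/fdwi/

/jwe/ — σ1 onset /jw/ (2C), coda /∅/ ok → well-formed
/fdwi/ — violates constraint (c): syllable 1 onset /fdw/ has 3 consonants (> 2) → ill-formed
/fo.jse/ — σ1 onset /f/, coda /∅/ ok; σ2 onset /js/ (2C), coda /∅/ ok → well-formed
/tot.sag/ — σ1 onset /t/, coda /t/ ok; σ2 onset /s/, coda /g/ ok → well-formed
/vfi/ — σ1 onset /vf/ (2C), coda /∅/ ok → well-formed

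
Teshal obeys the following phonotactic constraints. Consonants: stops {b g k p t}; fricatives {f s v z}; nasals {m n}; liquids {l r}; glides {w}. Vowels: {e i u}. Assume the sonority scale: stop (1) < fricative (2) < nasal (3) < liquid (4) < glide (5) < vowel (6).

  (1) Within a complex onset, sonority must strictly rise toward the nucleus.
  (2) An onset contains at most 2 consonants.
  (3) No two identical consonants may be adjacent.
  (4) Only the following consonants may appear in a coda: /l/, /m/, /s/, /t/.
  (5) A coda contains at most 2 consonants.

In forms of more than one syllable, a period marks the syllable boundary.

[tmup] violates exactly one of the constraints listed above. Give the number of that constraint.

4

[tmup]: syllable 1 coda contains /p/, which is not a licensed coda consonant.
This is a violation of constraint 4: "Only the following consonants may appear in a coda: /l/, /m/, /s/, /t/."
The remaining constraints (1, 2, 3, 5) are satisfied.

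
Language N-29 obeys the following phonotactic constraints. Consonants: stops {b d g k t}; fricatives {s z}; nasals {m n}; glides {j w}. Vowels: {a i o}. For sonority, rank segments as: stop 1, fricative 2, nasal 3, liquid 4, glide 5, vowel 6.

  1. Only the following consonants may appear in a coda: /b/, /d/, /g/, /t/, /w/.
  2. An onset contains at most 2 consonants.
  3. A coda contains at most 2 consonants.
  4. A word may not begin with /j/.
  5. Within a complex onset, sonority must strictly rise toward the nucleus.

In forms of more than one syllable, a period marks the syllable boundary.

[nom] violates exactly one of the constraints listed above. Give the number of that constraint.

1

[nom]: syllable 1 coda contains /m/, which is not a licensed coda consonant.
This is a violation of constraint 1: "Only the following consonants may appear in a coda: /b/, /d/, /g/, /t/, /w/."
The remaining constraints (2, 3, 4, 5) are satisfied.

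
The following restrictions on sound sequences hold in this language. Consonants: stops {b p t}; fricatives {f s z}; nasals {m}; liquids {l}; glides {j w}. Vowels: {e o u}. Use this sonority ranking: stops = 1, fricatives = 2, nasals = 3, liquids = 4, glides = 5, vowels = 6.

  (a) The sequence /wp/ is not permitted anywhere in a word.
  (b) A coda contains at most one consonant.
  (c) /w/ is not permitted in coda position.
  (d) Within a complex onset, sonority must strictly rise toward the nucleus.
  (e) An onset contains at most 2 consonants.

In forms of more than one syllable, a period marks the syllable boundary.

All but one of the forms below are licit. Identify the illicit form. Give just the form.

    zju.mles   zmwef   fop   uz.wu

zju.mles — σ1 onset /zj/ (2→5 rises), coda /∅/ ok; σ2 onset /ml/ (3→4 rises), coda /s/ ok → licit
zmwef — violates constraint (e): syllable 1 onset /zmw/ has 3 consonants (> 2) → illicit
fop — σ1 onset /f/, coda /p/ ok → licit
uz.wu — σ1 onset /∅/, coda /z/ ok; σ2 onset /w/, coda /∅/ ok → licit

zmwef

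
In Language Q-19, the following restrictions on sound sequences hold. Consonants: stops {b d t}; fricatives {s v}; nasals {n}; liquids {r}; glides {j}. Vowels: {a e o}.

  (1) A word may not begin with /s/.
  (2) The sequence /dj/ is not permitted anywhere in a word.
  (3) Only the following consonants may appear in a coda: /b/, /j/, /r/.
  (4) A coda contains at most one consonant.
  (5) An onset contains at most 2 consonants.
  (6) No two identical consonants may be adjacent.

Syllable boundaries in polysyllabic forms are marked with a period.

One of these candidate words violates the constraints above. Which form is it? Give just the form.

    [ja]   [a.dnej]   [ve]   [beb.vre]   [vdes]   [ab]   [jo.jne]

[vdes]

[ja] — σ1 onset /j/, coda /∅/ ok → permitted
[a.dnej] — σ1 onset /∅/, coda /∅/ ok; σ2 onset /dn/ (2C), coda /j/ ok → permitted
[ve] — σ1 onset /v/, coda /∅/ ok → permitted
[beb.vre] — σ1 onset /b/, coda /b/ ok; σ2 onset /vr/ (2C), coda /∅/ ok → permitted
[vdes] — violates constraint 3: syllable 1 coda contains /s/, which is not a licensed coda consonant → not permitted
[ab] — σ1 onset /∅/, coda /b/ ok → permitted
[jo.jne] — σ1 onset /j/, coda /∅/ ok; σ2 onset /jn/ (2C), coda /∅/ ok → permitted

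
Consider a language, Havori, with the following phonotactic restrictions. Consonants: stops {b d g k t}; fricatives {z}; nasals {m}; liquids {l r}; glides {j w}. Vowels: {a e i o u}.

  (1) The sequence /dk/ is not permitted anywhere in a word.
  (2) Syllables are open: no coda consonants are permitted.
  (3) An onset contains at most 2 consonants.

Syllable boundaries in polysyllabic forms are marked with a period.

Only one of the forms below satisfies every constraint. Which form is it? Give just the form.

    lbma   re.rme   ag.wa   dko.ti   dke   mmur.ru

lbma — violates constraint 3: syllable 1 onset /lbm/ has 3 consonants (> 2) → phonotactically illegal
re.rme — σ1 onset /r/, coda /∅/ ok; σ2 onset /rm/ (2C), coda /∅/ ok → phonotactically legal
ag.wa — violates constraint 2: syllable 1 coda /g/ has 1 consonant (> 0) → phonotactically illegal
dko.ti — violates constraint 1: contains banned sequence /dk/ → phonotactically illegal
dke — violates constraint 1: contains banned sequence /dk/ → phonotactically illegal
mmur.ru — violates constraint 2: syllable 1 coda /r/ has 1 consonant (> 0) → phonotactically illegal

re.rme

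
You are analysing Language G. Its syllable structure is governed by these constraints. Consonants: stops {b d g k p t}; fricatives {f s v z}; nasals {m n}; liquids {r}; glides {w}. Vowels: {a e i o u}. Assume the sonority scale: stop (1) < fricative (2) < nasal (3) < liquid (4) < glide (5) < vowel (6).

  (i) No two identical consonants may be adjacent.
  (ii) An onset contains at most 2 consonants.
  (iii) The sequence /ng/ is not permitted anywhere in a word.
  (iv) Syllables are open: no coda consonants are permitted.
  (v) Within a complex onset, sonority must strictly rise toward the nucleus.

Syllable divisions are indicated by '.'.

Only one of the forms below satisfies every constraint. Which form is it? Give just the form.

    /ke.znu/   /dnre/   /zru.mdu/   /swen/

/ke.znu/

/ke.znu/ — σ1 onset /k/, coda /∅/ ok; σ2 onset /zn/ (2→3 rises), coda /∅/ ok → well-formed
/dnre/ — violates constraint (ii): syllable 1 onset /dnr/ has 3 consonants (> 2) → ill-formed
/zru.mdu/ — violates constraint (v): syllable 2 onset /md/: /m/ (nasal, 3) → /d/ (stop, 1) does not rise → ill-formed
/swen/ — violates constraint (iv): syllable 1 coda /n/ has 1 consonant (> 0) → ill-formed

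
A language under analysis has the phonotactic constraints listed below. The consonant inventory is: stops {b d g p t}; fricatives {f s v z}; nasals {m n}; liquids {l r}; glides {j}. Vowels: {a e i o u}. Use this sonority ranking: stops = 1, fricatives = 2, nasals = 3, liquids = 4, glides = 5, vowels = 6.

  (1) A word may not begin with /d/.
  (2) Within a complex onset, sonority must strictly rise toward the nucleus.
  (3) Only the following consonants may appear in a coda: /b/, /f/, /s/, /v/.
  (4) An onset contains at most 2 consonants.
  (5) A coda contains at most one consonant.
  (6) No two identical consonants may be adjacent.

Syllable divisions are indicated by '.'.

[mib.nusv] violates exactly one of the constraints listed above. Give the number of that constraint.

[mib.nusv]: syllable 2 coda /sv/ has 2 consonants (> 1).
This is a violation of constraint 5: "A coda contains at most one consonant."
The remaining constraints (1, 2, 3, 4, 6) are satisfied.

5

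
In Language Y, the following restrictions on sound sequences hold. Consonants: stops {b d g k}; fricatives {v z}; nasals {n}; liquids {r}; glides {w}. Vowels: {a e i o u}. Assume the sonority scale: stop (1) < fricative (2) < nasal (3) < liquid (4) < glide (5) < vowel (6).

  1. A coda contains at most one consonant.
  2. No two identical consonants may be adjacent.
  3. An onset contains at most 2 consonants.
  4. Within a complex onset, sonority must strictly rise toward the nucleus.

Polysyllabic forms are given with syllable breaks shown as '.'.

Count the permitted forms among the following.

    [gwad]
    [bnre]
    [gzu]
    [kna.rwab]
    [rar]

4

[gwad] — σ1 onset /gw/ (1→5 rises), coda /d/ ok → permitted
[bnre] — violates constraint 3: syllable 1 onset /bnr/ has 3 consonants (> 2) → not permitted
[gzu] — σ1 onset /gz/ (1→2 rises), coda /∅/ ok → permitted
[kna.rwab] — σ1 onset /kn/ (1→3 rises), coda /∅/ ok; σ2 onset /rw/ (4→5 rises), coda /b/ ok → permitted
[rar] — σ1 onset /r/, coda /r/ ok → permitted
Permitted: [gwad], [gzu], [kna.rwab], [rar] → 4.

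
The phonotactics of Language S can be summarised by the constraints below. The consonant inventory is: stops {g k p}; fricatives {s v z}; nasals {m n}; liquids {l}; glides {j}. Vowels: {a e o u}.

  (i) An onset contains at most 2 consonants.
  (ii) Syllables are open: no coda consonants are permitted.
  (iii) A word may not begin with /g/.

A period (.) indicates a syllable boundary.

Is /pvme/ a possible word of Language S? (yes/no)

no

/pvme/ — violates constraint (i): syllable 1 onset /pvm/ has 3 consonants (> 2) → not permitted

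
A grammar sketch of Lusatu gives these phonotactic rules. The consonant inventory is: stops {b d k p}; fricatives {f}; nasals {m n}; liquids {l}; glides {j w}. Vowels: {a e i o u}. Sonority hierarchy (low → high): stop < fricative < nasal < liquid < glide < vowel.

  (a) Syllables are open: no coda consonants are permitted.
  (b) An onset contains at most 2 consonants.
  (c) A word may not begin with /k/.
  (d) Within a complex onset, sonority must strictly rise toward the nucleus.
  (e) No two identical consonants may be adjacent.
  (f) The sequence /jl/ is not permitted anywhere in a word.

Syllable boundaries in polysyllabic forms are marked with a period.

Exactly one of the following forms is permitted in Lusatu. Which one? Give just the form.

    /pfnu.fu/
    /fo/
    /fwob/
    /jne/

/pfnu.fu/ — violates constraint (b): syllable 1 onset /pfn/ has 3 consonants (> 2) → not permitted
/fo/ — σ1 onset /f/, coda /∅/ ok → permitted
/fwob/ — violates constraint (a): syllable 1 coda /b/ has 1 consonant (> 0) → not permitted
/jne/ — violates constraint (d): syllable 1 onset /jn/: /j/ (glide, 5) → /n/ (nasal, 3) does not rise → not permitted

/fo/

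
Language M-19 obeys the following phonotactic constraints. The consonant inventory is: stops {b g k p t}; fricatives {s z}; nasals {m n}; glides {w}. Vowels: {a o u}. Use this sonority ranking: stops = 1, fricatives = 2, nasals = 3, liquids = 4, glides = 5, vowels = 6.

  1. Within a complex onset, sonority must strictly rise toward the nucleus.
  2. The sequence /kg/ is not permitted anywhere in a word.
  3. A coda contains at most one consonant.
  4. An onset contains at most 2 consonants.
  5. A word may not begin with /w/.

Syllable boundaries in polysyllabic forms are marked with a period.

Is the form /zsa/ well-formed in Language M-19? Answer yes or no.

no

/zsa/ — violates constraint 1: syllable 1 onset /zs/: /z/ (fricative, 2) → /s/ (fricative, 2) does not rise → ill-formed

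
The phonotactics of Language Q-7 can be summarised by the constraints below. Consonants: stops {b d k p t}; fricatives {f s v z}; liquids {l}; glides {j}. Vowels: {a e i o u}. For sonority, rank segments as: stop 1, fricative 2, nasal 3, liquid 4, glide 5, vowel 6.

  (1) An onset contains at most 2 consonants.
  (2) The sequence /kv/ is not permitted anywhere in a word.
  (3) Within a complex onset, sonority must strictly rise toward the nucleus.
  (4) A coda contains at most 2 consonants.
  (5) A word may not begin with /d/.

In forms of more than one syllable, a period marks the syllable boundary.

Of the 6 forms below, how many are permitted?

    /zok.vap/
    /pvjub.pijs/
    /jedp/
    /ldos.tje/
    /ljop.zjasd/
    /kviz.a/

/zok.vap/ — violates constraint 2: contains banned sequence /kv/ → not permitted
/pvjub.pijs/ — violates constraint 1: syllable 1 onset /pvj/ has 3 consonants (> 2) → not permitted
/jedp/ — σ1 onset /j/, coda /dp/ (2C) ok → permitted
/ldos.tje/ — violates constraint 3: syllable 1 onset /ld/: /l/ (liquid, 4) → /d/ (stop, 1) does not rise → not permitted
/ljop.zjasd/ — σ1 onset /lj/ (4→5 rises), coda /p/ ok; σ2 onset /zj/ (2→5 rises), coda /sd/ (2C) ok → permitted
/kviz.a/ — violates constraint 2: contains banned sequence /kv/ → not permitted
Permitted: /jedp/, /ljop.zjasd/ → 2.

2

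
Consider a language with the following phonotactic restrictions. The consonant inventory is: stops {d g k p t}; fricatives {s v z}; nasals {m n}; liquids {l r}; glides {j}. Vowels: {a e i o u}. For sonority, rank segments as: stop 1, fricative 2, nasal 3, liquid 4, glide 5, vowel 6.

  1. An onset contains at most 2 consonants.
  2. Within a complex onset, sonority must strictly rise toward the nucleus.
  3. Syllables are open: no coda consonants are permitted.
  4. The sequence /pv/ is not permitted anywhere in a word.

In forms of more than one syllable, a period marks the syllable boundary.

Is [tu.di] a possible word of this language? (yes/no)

yes

[tu.di] — σ1 onset /t/, coda /∅/ ok; σ2 onset /d/, coda /∅/ ok → permitted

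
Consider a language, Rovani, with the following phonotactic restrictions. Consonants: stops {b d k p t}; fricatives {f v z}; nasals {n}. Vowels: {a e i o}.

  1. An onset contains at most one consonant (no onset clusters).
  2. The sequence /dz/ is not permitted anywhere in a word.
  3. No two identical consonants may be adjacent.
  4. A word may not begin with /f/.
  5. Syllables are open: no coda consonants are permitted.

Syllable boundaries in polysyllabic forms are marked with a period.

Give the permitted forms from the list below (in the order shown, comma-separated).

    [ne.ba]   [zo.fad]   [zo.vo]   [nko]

[ne.ba] — σ1 onset /n/, coda /∅/ ok; σ2 onset /b/, coda /∅/ ok → permitted
[zo.fad] — violates constraint 5: syllable 2 coda /d/ has 1 consonant (> 0) → not permitted
[zo.vo] — σ1 onset /z/, coda /∅/ ok; σ2 onset /v/, coda /∅/ ok → permitted
[nko] — violates constraint 1: syllable 1 onset /nk/ has 2 consonants (> 1) → not permitted

[ne.ba], [zo.vo]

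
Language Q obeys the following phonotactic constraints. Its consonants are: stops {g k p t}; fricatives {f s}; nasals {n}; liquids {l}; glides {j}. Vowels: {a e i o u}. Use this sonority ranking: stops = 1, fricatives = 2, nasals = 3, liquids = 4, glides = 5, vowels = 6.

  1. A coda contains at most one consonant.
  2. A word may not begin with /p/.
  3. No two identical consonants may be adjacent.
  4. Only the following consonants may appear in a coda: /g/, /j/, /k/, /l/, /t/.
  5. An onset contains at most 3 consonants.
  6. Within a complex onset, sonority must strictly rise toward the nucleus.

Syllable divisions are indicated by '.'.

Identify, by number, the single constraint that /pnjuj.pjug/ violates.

2

/pnjuj.pjug/: word begins with /p/.
This is a violation of constraint 2: "A word may not begin with /p/."
The remaining constraints (1, 3, 4, 5, 6) are satisfied.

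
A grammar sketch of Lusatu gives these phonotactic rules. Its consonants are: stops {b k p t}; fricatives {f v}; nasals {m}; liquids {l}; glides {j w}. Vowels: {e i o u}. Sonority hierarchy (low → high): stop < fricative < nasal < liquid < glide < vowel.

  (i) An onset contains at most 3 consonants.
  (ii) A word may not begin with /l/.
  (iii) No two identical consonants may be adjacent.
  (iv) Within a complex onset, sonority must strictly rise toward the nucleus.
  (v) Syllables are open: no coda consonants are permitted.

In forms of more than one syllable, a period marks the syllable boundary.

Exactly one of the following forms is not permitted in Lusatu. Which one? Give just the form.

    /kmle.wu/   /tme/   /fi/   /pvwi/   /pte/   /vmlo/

/kmle.wu/ — σ1 onset /kml/ (1→3→4 rises), coda /∅/ ok; σ2 onset /w/, coda /∅/ ok → permitted
/tme/ — σ1 onset /tm/ (1→3 rises), coda /∅/ ok → permitted
/fi/ — σ1 onset /f/, coda /∅/ ok → permitted
/pvwi/ — σ1 onset /pvw/ (1→2→5 rises), coda /∅/ ok → permitted
/pte/ — violates constraint (iv): syllable 1 onset /pt/: /p/ (stop, 1) → /t/ (stop, 1) does not rise → not permitted
/vmlo/ — σ1 onset /vml/ (2→3→4 rises), coda /∅/ ok → permitted

/pte/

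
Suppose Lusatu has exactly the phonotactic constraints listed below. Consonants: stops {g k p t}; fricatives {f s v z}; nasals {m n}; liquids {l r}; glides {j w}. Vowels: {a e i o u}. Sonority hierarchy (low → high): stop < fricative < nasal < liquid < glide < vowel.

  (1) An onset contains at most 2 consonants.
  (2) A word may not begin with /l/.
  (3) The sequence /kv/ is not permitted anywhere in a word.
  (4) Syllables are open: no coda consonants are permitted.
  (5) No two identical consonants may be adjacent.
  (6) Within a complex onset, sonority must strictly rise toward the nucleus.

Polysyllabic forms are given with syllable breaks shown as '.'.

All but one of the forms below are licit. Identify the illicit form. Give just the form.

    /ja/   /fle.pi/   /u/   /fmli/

/fmli/

/ja/ — σ1 onset /j/, coda /∅/ ok → licit
/fle.pi/ — σ1 onset /fl/ (2→4 rises), coda /∅/ ok; σ2 onset /p/, coda /∅/ ok → licit
/u/ — σ1 onset /∅/, coda /∅/ ok → licit
/fmli/ — violates constraint 1: syllable 1 onset /fml/ has 3 consonants (> 2) → illicit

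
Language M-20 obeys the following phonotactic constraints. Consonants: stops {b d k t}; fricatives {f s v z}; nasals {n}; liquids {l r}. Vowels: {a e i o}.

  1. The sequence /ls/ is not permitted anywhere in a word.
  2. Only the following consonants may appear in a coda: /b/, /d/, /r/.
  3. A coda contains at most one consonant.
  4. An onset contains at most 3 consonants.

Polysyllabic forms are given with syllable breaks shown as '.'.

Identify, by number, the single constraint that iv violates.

iv: syllable 1 coda contains /v/, which is not a licensed coda consonant.
This is a violation of constraint 2: "Only the following consonants may appear in a coda: /b/, /d/, /r/."
The remaining constraints (1, 3, 4) are satisfied.

2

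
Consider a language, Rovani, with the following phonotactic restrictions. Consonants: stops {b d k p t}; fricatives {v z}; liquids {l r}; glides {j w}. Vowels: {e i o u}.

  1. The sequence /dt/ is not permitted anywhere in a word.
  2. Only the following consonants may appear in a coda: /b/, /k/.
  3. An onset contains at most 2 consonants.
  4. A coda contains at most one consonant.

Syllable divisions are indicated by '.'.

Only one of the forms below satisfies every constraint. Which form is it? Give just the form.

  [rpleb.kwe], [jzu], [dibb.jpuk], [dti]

[rpleb.kwe] — violates constraint 3: syllable 1 onset /rpl/ has 3 consonants (> 2) → phonotactically illegal
[jzu] — σ1 onset /jz/ (2C), coda /∅/ ok → phonotactically legal
[dibb.jpuk] — violates constraint 4: syllable 1 coda /bb/ has 2 consonants (> 1) → phonotactically illegal
[dti] — violates constraint 1: contains banned sequence /dt/ → phonotactically illegal

[jzu]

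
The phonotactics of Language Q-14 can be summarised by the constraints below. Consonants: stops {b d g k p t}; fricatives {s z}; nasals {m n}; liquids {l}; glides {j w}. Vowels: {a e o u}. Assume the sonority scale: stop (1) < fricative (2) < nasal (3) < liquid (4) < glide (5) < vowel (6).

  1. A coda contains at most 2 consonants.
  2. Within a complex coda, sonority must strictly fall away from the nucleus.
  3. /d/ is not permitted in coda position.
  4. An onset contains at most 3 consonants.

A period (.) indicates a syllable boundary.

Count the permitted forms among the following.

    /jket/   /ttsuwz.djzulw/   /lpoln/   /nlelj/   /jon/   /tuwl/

4

/jket/ — σ1 onset /jk/ (2C), coda /t/ ok → permitted
/ttsuwz.djzulw/ — violates constraint 2: syllable 2 coda /lw/: /l/ (liquid, 4) → /w/ (glide, 5) does not fall → not permitted
/lpoln/ — σ1 onset /lp/ (2C), coda /ln/ (4→3 falls) ok → permitted
/nlelj/ — violates constraint 2: syllable 1 coda /lj/: /l/ (liquid, 4) → /j/ (glide, 5) does not fall → not permitted
/jon/ — σ1 onset /j/, coda /n/ ok → permitted
/tuwl/ — σ1 onset /t/, coda /wl/ (5→4 falls) ok → permitted
Permitted: /jket/, /lpoln/, /jon/, /tuwl/ → 4.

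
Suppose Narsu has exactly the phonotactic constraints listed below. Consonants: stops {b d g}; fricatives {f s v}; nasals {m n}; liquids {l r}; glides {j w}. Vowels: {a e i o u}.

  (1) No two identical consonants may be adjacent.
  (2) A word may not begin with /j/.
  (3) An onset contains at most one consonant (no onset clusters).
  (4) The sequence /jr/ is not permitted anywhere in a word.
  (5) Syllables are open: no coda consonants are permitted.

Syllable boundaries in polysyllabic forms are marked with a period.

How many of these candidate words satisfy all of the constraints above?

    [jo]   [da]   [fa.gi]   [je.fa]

[jo] — violates constraint 2: word begins with /j/ → phonotactically illegal
[da] — σ1 onset /d/, coda /∅/ ok → phonotactically legal
[fa.gi] — σ1 onset /f/, coda /∅/ ok; σ2 onset /g/, coda /∅/ ok → phonotactically legal
[je.fa] — violates constraint 2: word begins with /j/ → phonotactically illegal
Phonotactically legal: [da], [fa.gi] → 2.

2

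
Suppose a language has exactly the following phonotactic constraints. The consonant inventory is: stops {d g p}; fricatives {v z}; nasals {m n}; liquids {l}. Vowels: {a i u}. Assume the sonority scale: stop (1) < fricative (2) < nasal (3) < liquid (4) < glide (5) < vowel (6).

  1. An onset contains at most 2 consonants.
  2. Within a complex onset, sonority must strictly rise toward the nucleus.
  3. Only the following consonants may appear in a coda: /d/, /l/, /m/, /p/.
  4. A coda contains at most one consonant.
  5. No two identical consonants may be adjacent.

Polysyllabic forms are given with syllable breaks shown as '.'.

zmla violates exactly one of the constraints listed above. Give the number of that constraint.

zmla: syllable 1 onset /zml/ has 3 consonants (> 2).
This is a violation of constraint 1: "An onset contains at most 2 consonants."
The remaining constraints (2, 3, 4, 5) are satisfied.

1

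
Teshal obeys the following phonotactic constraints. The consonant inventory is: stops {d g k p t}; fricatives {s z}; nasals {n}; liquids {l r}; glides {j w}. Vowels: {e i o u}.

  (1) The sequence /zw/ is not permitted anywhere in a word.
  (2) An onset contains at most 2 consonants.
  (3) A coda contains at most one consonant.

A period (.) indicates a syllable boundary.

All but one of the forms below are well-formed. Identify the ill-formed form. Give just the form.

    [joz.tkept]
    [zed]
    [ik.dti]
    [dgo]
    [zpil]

[joz.tkept]

[joz.tkept] — violates constraint 3: syllable 2 coda /pt/ has 2 consonants (> 1) → ill-formed
[zed] — σ1 onset /z/, coda /d/ ok → well-formed
[ik.dti] — σ1 onset /∅/, coda /k/ ok; σ2 onset /dt/ (2C), coda /∅/ ok → well-formed
[dgo] — σ1 onset /dg/ (2C), coda /∅/ ok → well-formed
[zpil] — σ1 onset /zp/ (2C), coda /l/ ok → well-formed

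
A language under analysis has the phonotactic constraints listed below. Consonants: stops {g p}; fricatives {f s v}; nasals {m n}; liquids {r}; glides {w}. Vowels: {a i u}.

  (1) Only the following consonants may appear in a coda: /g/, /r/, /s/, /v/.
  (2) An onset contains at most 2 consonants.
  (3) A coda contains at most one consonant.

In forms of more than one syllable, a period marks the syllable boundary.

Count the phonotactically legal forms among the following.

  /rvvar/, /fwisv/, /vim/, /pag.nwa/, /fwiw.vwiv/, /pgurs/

/rvvar/ — violates constraint 2: syllable 1 onset /rvv/ has 3 consonants (> 2) → phonotactically illegal
/fwisv/ — violates constraint 3: syllable 1 coda /sv/ has 2 consonants (> 1) → phonotactically illegal
/vim/ — violates constraint 1: syllable 1 coda contains /m/, which is not a licensed coda consonant → phonotactically illegal
/pag.nwa/ — σ1 onset /p/, coda /g/ ok; σ2 onset /nw/ (2C), coda /∅/ ok → phonotactically legal
/fwiw.vwiv/ — violates constraint 1: syllable 1 coda contains /w/, which is not a licensed coda consonant → phonotactically illegal
/pgurs/ — violates constraint 3: syllable 1 coda /rs/ has 2 consonants (> 1) → phonotactically illegal
Phonotactically legal: /pag.nwa/ → 1.

1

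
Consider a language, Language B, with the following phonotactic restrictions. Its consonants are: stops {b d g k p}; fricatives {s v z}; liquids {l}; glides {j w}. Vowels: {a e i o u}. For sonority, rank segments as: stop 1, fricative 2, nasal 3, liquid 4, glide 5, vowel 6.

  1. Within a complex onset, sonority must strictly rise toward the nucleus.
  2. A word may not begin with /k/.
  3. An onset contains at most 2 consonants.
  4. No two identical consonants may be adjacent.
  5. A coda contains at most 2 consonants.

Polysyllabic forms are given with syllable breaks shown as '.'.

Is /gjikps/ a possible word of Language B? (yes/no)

/gjikps/ — violates constraint 5: syllable 1 coda /kps/ has 3 consonants (> 2) → illicit

no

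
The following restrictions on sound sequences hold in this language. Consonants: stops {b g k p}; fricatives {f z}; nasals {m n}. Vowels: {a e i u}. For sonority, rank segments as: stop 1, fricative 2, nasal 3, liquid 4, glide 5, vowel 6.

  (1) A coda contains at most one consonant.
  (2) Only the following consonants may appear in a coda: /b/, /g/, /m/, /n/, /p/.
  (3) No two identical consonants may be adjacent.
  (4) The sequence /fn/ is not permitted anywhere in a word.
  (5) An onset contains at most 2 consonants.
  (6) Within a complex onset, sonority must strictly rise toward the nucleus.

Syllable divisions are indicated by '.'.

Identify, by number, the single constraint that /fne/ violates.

/fne/: contains banned sequence /fn/.
This is a violation of constraint 4: "The sequence /fn/ is not permitted anywhere in a word."
The remaining constraints (1, 2, 3, 5, 6) are satisfied.

4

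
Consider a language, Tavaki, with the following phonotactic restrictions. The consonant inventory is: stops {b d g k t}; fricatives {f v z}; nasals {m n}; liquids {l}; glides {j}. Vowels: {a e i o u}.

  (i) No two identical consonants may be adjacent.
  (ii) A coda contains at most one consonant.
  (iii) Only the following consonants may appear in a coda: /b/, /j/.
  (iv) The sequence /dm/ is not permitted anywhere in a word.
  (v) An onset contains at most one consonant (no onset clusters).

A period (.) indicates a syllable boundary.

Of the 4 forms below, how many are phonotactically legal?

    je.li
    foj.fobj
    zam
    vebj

1

je.li — σ1 onset /j/, coda /∅/ ok; σ2 onset /l/, coda /∅/ ok → phonotactically legal
foj.fobj — violates constraint (ii): syllable 2 coda /bj/ has 2 consonants (> 1) → phonotactically illegal
zam — violates constraint (iii): syllable 1 coda contains /m/, which is not a licensed coda consonant → phonotactically illegal
vebj — violates constraint (ii): syllable 1 coda /bj/ has 2 consonants (> 1) → phonotactically illegal
Phonotactically legal: je.li → 1.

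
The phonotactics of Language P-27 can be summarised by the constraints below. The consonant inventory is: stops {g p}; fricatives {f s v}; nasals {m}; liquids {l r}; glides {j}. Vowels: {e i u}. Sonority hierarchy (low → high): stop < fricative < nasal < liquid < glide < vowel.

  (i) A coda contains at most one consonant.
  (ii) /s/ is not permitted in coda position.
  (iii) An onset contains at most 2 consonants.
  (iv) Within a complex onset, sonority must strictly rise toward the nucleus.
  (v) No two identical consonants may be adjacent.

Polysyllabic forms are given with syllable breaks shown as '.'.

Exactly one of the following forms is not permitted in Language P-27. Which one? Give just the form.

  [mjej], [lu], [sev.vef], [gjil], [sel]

[sev.vef]

[mjej] — σ1 onset /mj/ (3→5 rises), coda /j/ ok → permitted
[lu] — σ1 onset /l/, coda /∅/ ok → permitted
[sev.vef] — violates constraint (v): adjacent identical consonants /vv/ → not permitted
[gjil] — σ1 onset /gj/ (1→5 rises), coda /l/ ok → permitted
[sel] — σ1 onset /s/, coda /l/ ok → permitted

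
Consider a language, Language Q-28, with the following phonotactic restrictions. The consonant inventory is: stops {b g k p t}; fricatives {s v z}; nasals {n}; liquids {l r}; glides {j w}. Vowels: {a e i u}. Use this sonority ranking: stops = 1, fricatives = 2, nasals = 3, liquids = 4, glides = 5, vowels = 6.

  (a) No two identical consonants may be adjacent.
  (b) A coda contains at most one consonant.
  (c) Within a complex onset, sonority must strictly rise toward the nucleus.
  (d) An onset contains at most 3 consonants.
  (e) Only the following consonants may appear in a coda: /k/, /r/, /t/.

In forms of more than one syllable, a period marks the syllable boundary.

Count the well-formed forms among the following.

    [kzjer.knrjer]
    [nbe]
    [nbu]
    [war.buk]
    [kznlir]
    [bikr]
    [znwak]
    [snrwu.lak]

2

[kzjer.knrjer] — violates constraint (d): syllable 2 onset /knrj/ has 4 consonants (> 3) → ill-formed
[nbe] — violates constraint (c): syllable 1 onset /nb/: /n/ (nasal, 3) → /b/ (stop, 1) does not rise → ill-formed
[nbu] — violates constraint (c): syllable 1 onset /nb/: /n/ (nasal, 3) → /b/ (stop, 1) does not rise → ill-formed
[war.buk] — σ1 onset /w/, coda /r/ ok; σ2 onset /b/, coda /k/ ok → well-formed
[kznlir] — violates constraint (d): syllable 1 onset /kznl/ has 4 consonants (> 3) → ill-formed
[bikr] — violates constraint (b): syllable 1 coda /kr/ has 2 consonants (> 1) → ill-formed
[znwak] — σ1 onset /znw/ (2→3→5 rises), coda /k/ ok → well-formed
[snrwu.lak] — violates constraint (d): syllable 1 onset /snrw/ has 4 consonants (> 3) → ill-formed
Well-formed: [war.buk], [znwak] → 2.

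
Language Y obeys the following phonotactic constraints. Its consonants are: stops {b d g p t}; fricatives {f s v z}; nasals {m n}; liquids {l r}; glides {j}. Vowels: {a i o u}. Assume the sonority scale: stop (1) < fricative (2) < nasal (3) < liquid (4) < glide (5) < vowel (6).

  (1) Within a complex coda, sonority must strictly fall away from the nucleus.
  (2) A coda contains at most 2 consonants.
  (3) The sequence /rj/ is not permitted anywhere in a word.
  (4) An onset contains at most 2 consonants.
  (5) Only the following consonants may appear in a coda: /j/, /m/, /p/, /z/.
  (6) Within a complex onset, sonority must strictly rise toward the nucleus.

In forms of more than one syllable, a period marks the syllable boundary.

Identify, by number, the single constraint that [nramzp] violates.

2

[nramzp]: syllable 1 coda /mzp/ has 3 consonants (> 2).
This is a violation of constraint 2: "A coda contains at most 2 consonants."
The remaining constraints (1, 3, 4, 5, 6) are satisfied.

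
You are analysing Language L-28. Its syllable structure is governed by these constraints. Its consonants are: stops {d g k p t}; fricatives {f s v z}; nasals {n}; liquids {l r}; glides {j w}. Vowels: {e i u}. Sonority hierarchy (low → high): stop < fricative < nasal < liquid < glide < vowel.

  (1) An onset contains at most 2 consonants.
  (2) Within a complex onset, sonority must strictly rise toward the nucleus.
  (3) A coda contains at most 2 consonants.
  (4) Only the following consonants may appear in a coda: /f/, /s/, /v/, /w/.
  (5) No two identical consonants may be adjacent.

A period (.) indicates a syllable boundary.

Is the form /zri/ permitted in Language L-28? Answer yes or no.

yes

/zri/ — σ1 onset /zr/ (2→4 rises), coda /∅/ ok → permitted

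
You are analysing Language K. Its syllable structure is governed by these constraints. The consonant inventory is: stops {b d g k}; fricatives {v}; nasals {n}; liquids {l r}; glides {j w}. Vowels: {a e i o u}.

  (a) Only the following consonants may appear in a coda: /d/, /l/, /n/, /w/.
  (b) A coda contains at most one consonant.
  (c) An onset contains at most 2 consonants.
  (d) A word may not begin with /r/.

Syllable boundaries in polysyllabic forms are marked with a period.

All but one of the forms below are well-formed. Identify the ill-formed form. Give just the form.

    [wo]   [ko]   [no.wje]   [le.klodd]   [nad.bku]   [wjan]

[le.klodd]

[wo] — σ1 onset /w/, coda /∅/ ok → well-formed
[ko] — σ1 onset /k/, coda /∅/ ok → well-formed
[no.wje] — σ1 onset /n/, coda /∅/ ok; σ2 onset /wj/ (2C), coda /∅/ ok → well-formed
[le.klodd] — violates constraint (b): syllable 2 coda /dd/ has 2 consonants (> 1) → ill-formed
[nad.bku] — σ1 onset /n/, coda /d/ ok; σ2 onset /bk/ (2C), coda /∅/ ok → well-formed
[wjan] — σ1 onset /wj/ (2C), coda /n/ ok → well-formed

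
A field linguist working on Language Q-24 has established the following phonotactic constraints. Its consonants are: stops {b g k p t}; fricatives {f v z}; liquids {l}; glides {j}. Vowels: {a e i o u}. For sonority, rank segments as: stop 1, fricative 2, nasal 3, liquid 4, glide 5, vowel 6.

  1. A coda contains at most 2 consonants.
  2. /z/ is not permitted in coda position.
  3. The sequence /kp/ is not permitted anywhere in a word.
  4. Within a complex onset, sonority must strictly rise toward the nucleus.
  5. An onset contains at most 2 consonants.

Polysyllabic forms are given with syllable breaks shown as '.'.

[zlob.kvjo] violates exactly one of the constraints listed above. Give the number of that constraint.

[zlob.kvjo]: syllable 2 onset /kvj/ has 3 consonants (> 2).
This is a violation of constraint 5: "An onset contains at most 2 consonants."
The remaining constraints (1, 2, 3, 4) are satisfied.

5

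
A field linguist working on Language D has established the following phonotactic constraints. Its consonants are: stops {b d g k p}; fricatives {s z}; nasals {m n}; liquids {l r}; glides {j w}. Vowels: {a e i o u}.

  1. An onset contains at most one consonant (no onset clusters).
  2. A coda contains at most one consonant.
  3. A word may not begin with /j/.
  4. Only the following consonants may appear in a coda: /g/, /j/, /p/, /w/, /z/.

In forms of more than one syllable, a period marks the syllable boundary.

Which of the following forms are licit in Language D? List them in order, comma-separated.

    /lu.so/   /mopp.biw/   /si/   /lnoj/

/lu.so/ — σ1 onset /l/, coda /∅/ ok; σ2 onset /s/, coda /∅/ ok → licit
/mopp.biw/ — violates constraint 2: syllable 1 coda /pp/ has 2 consonants (> 1) → illicit
/si/ — σ1 onset /s/, coda /∅/ ok → licit
/lnoj/ — violates constraint 1: syllable 1 onset /ln/ has 2 consonants (> 1) → illicit

/lu.so/, /si/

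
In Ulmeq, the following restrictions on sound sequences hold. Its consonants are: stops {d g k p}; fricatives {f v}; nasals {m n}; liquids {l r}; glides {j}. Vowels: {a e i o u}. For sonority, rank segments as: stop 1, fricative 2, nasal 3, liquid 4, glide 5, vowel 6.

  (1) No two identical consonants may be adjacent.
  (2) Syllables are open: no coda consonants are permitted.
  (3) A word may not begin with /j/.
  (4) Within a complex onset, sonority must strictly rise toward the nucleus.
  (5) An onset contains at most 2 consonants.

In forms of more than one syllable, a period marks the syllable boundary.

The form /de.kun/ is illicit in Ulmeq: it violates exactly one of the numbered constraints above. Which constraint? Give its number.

2

/de.kun/: syllable 2 coda /n/ has 1 consonant (> 0).
This is a violation of constraint 2: "Syllables are open: no coda consonants are permitted."
The remaining constraints (1, 3, 4, 5) are satisfied.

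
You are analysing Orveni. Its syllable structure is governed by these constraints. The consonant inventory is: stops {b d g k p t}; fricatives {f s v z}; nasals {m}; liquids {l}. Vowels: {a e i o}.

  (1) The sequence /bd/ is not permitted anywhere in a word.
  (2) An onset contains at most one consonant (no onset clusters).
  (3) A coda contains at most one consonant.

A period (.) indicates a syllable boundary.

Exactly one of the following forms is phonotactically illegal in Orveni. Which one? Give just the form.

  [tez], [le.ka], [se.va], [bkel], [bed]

[bkel]

[tez] — σ1 onset /t/, coda /z/ ok → phonotactically legal
[le.ka] — σ1 onset /l/, coda /∅/ ok; σ2 onset /k/, coda /∅/ ok → phonotactically legal
[se.va] — σ1 onset /s/, coda /∅/ ok; σ2 onset /v/, coda /∅/ ok → phonotactically legal
[bkel] — violates constraint 2: syllable 1 onset /bk/ has 2 consonants (> 1) → phonotactically illegal
[bed] — σ1 onset /b/, coda /d/ ok → phonotactically legal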